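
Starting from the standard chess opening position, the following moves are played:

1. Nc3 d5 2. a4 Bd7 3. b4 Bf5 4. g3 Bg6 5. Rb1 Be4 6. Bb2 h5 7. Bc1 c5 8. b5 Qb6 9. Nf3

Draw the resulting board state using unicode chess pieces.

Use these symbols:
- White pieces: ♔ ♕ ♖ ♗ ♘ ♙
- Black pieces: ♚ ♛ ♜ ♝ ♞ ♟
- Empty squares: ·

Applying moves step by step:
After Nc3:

♜ ♞ ♝ ♛ ♚ ♝ ♞ ♜
♟ ♟ ♟ ♟ ♟ ♟ ♟ ♟
· · · · · · · ·
· · · · · · · ·
· · · · · · · ·
· · ♘ · · · · ·
♙ ♙ ♙ ♙ ♙ ♙ ♙ ♙
♖ · ♗ ♕ ♔ ♗ ♘ ♖


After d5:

♜ ♞ ♝ ♛ ♚ ♝ ♞ ♜
♟ ♟ ♟ · ♟ ♟ ♟ ♟
· · · · · · · ·
· · · ♟ · · · ·
· · · · · · · ·
· · ♘ · · · · ·
♙ ♙ ♙ ♙ ♙ ♙ ♙ ♙
♖ · ♗ ♕ ♔ ♗ ♘ ♖


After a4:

♜ ♞ ♝ ♛ ♚ ♝ ♞ ♜
♟ ♟ ♟ · ♟ ♟ ♟ ♟
· · · · · · · ·
· · · ♟ · · · ·
♙ · · · · · · ·
· · ♘ · · · · ·
· ♙ ♙ ♙ ♙ ♙ ♙ ♙
♖ · ♗ ♕ ♔ ♗ ♘ ♖


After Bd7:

♜ ♞ · ♛ ♚ ♝ ♞ ♜
♟ ♟ ♟ ♝ ♟ ♟ ♟ ♟
· · · · · · · ·
· · · ♟ · · · ·
♙ · · · · · · ·
· · ♘ · · · · ·
· ♙ ♙ ♙ ♙ ♙ ♙ ♙
♖ · ♗ ♕ ♔ ♗ ♘ ♖


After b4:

♜ ♞ · ♛ ♚ ♝ ♞ ♜
♟ ♟ ♟ ♝ ♟ ♟ ♟ ♟
· · · · · · · ·
· · · ♟ · · · ·
♙ ♙ · · · · · ·
· · ♘ · · · · ·
· · ♙ ♙ ♙ ♙ ♙ ♙
♖ · ♗ ♕ ♔ ♗ ♘ ♖


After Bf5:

♜ ♞ · ♛ ♚ ♝ ♞ ♜
♟ ♟ ♟ · ♟ ♟ ♟ ♟
· · · · · · · ·
· · · ♟ · ♝ · ·
♙ ♙ · · · · · ·
· · ♘ · · · · ·
· · ♙ ♙ ♙ ♙ ♙ ♙
♖ · ♗ ♕ ♔ ♗ ♘ ♖


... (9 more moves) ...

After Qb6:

♜ ♞ · · ♚ ♝ ♞ ♜
♟ ♟ · · ♟ ♟ ♟ ·
· ♛ · · · · · ·
· ♙ ♟ ♟ · · · ♟
♙ · · · ♝ · · ·
· · ♘ · · · ♙ ·
· · ♙ ♙ ♙ ♙ · ♙
· ♖ ♗ ♕ ♔ ♗ ♘ ♖


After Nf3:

♜ ♞ · · ♚ ♝ ♞ ♜
♟ ♟ · · ♟ ♟ ♟ ·
· ♛ · · · · · ·
· ♙ ♟ ♟ · · · ♟
♙ · · · ♝ · · ·
· · ♘ · · ♘ ♙ ·
· · ♙ ♙ ♙ ♙ · ♙
· ♖ ♗ ♕ ♔ ♗ · ♖



  a b c d e f g h
  ─────────────────
8│♜ ♞ · · ♚ ♝ ♞ ♜│8
7│♟ ♟ · · ♟ ♟ ♟ ·│7
6│· ♛ · · · · · ·│6
5│· ♙ ♟ ♟ · · · ♟│5
4│♙ · · · ♝ · · ·│4
3│· · ♘ · · ♘ ♙ ·│3
2│· · ♙ ♙ ♙ ♙ · ♙│2
1│· ♖ ♗ ♕ ♔ ♗ · ♖│1
  ─────────────────
  a b c d e f g h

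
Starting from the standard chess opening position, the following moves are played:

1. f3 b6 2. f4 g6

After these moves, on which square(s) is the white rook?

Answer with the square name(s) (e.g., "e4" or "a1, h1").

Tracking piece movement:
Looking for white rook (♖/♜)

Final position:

  a b c d e f g h
  ─────────────────
8│♜ ♞ ♝ ♛ ♚ ♝ ♞ ♜│8
7│♟ · ♟ ♟ ♟ ♟ · ♟│7
6│· ♟ · · · · ♟ ·│6
5│· · · · · · · ·│5
4│· · · · · ♙ · ·│4
3│· · · · · · · ·│3
2│♙ ♙ ♙ ♙ ♙ · ♙ ♙│2
1│♖ ♘ ♗ ♕ ♔ ♗ ♘ ♖│1
  ─────────────────
  a b c d e f g h


a1, h1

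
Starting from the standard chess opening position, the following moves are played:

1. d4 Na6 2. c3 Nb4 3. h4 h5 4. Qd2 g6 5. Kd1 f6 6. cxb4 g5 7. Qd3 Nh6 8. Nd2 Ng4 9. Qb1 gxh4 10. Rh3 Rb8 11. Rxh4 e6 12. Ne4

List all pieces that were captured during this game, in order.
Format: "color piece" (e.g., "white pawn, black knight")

Tracking captures:
  cxb4: captured black knight
  gxh4: captured white pawn
  Rxh4: captured black pawn

black knight, white pawn, black pawn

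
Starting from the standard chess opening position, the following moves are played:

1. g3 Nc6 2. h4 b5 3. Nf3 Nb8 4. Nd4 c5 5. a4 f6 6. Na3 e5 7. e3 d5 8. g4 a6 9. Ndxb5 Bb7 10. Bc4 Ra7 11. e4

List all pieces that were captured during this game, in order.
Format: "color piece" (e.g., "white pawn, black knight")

Tracking captures:
  Ndxb5: captured black pawn

black pawn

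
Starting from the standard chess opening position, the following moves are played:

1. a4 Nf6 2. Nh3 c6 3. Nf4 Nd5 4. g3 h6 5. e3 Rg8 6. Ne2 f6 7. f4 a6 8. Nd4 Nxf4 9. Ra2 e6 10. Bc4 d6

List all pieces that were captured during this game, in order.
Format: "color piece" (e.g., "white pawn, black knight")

Tracking captures:
  Nxf4: captured white pawn

white pawn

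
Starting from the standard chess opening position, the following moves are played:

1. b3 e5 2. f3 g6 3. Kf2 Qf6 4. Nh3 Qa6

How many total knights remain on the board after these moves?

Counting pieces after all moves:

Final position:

  a b c d e f g h
  ─────────────────
8│♜ ♞ ♝ · ♚ ♝ ♞ ♜│8
7│♟ ♟ ♟ ♟ · ♟ · ♟│7
6│♛ · · · · · ♟ ·│6
5│· · · · ♟ · · ·│5
4│· · · · · · · ·│4
3│· ♙ · · · ♙ · ♘│3
2│♙ · ♙ ♙ ♙ ♔ ♙ ♙│2
1│♖ ♘ ♗ ♕ · ♗ · ♖│1
  ─────────────────
  a b c d e f g h


4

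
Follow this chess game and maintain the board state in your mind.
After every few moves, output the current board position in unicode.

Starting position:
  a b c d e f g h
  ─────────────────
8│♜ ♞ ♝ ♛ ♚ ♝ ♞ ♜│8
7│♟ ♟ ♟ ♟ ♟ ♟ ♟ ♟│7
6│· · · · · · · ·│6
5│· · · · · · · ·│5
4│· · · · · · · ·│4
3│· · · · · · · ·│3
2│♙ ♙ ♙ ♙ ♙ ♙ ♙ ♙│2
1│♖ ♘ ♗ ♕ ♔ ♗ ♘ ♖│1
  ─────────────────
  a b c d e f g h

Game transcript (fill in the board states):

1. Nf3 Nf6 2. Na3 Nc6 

  a b c d e f g h
  ─────────────────
8│♜ · ♝ ♛ ♚ ♝ · ♜│8
7│♟ ♟ ♟ ♟ ♟ ♟ ♟ ♟│7
6│· · ♞ · · ♞ · ·│6
5│· · · · · · · ·│5
4│· · · · · · · ·│4
3│♘ · · · · ♘ · ·│3
2│♙ ♙ ♙ ♙ ♙ ♙ ♙ ♙│2
1│♖ · ♗ ♕ ♔ ♗ · ♖│1
  ─────────────────
  a b c d e f g h

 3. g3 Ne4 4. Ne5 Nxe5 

  a b c d e f g h
  ─────────────────
8│♜ · ♝ ♛ ♚ ♝ · ♜│8
7│♟ ♟ ♟ ♟ ♟ ♟ ♟ ♟│7
6│· · · · · · · ·│6
5│· · · · ♞ · · ·│5
4│· · · · ♞ · · ·│4
3│♘ · · · · · ♙ ·│3
2│♙ ♙ ♙ ♙ ♙ ♙ · ♙│2
1│♖ · ♗ ♕ ♔ ♗ · ♖│1
  ─────────────────
  a b c d e f g h

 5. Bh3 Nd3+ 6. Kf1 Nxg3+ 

  a b c d e f g h
  ─────────────────
8│♜ · ♝ ♛ ♚ ♝ · ♜│8
7│♟ ♟ ♟ ♟ ♟ ♟ ♟ ♟│7
6│· · · · · · · ·│6
5│· · · · · · · ·│5
4│· · · · · · · ·│4
3│♘ · · ♞ · · ♞ ♗│3
2│♙ ♙ ♙ ♙ ♙ ♙ · ♙│2
1│♖ · ♗ ♕ · ♔ · ♖│1
  ─────────────────
  a b c d e f g h

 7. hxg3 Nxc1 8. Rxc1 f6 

  a b c d e f g h
  ─────────────────
8│♜ · ♝ ♛ ♚ ♝ · ♜│8
7│♟ ♟ ♟ ♟ ♟ · ♟ ♟│7
6│· · · · · ♟ · ·│6
5│· · · · · · · ·│5
4│· · · · · · · ·│4
3│♘ · · · · · ♙ ♗│3
2│♙ ♙ ♙ ♙ ♙ ♙ · ·│2
1│· · ♖ ♕ · ♔ · ♖│1
  ─────────────────
  a b c d e f g h



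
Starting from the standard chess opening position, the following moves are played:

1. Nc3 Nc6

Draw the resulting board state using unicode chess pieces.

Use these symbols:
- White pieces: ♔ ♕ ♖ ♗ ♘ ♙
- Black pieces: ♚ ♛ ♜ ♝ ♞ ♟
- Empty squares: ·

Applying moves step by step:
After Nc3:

♜ ♞ ♝ ♛ ♚ ♝ ♞ ♜
♟ ♟ ♟ ♟ ♟ ♟ ♟ ♟
· · · · · · · ·
· · · · · · · ·
· · · · · · · ·
· · ♘ · · · · ·
♙ ♙ ♙ ♙ ♙ ♙ ♙ ♙
♖ · ♗ ♕ ♔ ♗ ♘ ♖


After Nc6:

♜ · ♝ ♛ ♚ ♝ ♞ ♜
♟ ♟ ♟ ♟ ♟ ♟ ♟ ♟
· · ♞ · · · · ·
· · · · · · · ·
· · · · · · · ·
· · ♘ · · · · ·
♙ ♙ ♙ ♙ ♙ ♙ ♙ ♙
♖ · ♗ ♕ ♔ ♗ ♘ ♖



  a b c d e f g h
  ─────────────────
8│♜ · ♝ ♛ ♚ ♝ ♞ ♜│8
7│♟ ♟ ♟ ♟ ♟ ♟ ♟ ♟│7
6│· · ♞ · · · · ·│6
5│· · · · · · · ·│5
4│· · · · · · · ·│4
3│· · ♘ · · · · ·│3
2│♙ ♙ ♙ ♙ ♙ ♙ ♙ ♙│2
1│♖ · ♗ ♕ ♔ ♗ ♘ ♖│1
  ─────────────────
  a b c d e f g h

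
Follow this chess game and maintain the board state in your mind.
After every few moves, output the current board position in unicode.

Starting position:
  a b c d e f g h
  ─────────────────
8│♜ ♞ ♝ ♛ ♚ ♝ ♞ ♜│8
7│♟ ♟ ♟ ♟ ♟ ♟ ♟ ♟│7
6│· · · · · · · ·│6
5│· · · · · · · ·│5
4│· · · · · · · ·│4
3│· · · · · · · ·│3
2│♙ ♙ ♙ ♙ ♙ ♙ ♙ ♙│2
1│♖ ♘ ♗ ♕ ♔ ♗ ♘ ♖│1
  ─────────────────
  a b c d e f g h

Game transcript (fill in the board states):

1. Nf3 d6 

  a b c d e f g h
  ─────────────────
8│♜ ♞ ♝ ♛ ♚ ♝ ♞ ♜│8
7│♟ ♟ ♟ · ♟ ♟ ♟ ♟│7
6│· · · ♟ · · · ·│6
5│· · · · · · · ·│5
4│· · · · · · · ·│4
3│· · · · · ♘ · ·│3
2│♙ ♙ ♙ ♙ ♙ ♙ ♙ ♙│2
1│♖ ♘ ♗ ♕ ♔ ♗ · ♖│1
  ─────────────────
  a b c d e f g h

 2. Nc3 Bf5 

  a b c d e f g h
  ─────────────────
8│♜ ♞ · ♛ ♚ ♝ ♞ ♜│8
7│♟ ♟ ♟ · ♟ ♟ ♟ ♟│7
6│· · · ♟ · · · ·│6
5│· · · · · ♝ · ·│5
4│· · · · · · · ·│4
3│· · ♘ · · ♘ · ·│3
2│♙ ♙ ♙ ♙ ♙ ♙ ♙ ♙│2
1│♖ · ♗ ♕ ♔ ♗ · ♖│1
  ─────────────────
  a b c d e f g h

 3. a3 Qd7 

  a b c d e f g h
  ─────────────────
8│♜ ♞ · · ♚ ♝ ♞ ♜│8
7│♟ ♟ ♟ ♛ ♟ ♟ ♟ ♟│7
6│· · · ♟ · · · ·│6
5│· · · · · ♝ · ·│5
4│· · · · · · · ·│4
3│♙ · ♘ · · ♘ · ·│3
2│· ♙ ♙ ♙ ♙ ♙ ♙ ♙│2
1│♖ · ♗ ♕ ♔ ♗ · ♖│1
  ─────────────────
  a b c d e f g h

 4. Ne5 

  a b c d e f g h
  ─────────────────
8│♜ ♞ · · ♚ ♝ ♞ ♜│8
7│♟ ♟ ♟ ♛ ♟ ♟ ♟ ♟│7
6│· · · ♟ · · · ·│6
5│· · · · ♘ ♝ · ·│5
4│· · · · · · · ·│4
3│♙ · ♘ · · · · ·│3
2│· ♙ ♙ ♙ ♙ ♙ ♙ ♙│2
1│♖ · ♗ ♕ ♔ ♗ · ♖│1
  ─────────────────
  a b c d e f g h


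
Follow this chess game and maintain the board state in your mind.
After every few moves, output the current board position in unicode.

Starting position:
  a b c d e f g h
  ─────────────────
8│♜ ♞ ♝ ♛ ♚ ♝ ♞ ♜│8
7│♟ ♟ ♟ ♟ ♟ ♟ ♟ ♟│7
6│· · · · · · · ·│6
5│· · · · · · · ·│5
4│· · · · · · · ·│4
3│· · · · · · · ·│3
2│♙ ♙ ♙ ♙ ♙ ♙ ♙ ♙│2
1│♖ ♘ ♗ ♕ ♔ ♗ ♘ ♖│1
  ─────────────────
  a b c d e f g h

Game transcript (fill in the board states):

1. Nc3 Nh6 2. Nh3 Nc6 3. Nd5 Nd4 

  a b c d e f g h
  ─────────────────
8│♜ · ♝ ♛ ♚ ♝ · ♜│8
7│♟ ♟ ♟ ♟ ♟ ♟ ♟ ♟│7
6│· · · · · · · ♞│6
5│· · · ♘ · · · ·│5
4│· · · ♞ · · · ·│4
3│· · · · · · · ♘│3
2│♙ ♙ ♙ ♙ ♙ ♙ ♙ ♙│2
1│♖ · ♗ ♕ ♔ ♗ · ♖│1
  ─────────────────
  a b c d e f g h

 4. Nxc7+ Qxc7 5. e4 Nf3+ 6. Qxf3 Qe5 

  a b c d e f g h
  ─────────────────
8│♜ · ♝ · ♚ ♝ · ♜│8
7│♟ ♟ · ♟ ♟ ♟ ♟ ♟│7
6│· · · · · · · ♞│6
5│· · · · ♛ · · ·│5
4│· · · · ♙ · · ·│4
3│· · · · · ♕ · ♘│3
2│♙ ♙ ♙ ♙ · ♙ ♙ ♙│2
1│♖ · ♗ · ♔ ♗ · ♖│1
  ─────────────────
  a b c d e f g h

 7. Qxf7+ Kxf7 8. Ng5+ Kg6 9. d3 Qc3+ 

  a b c d e f g h
  ─────────────────
8│♜ · ♝ · · ♝ · ♜│8
7│♟ ♟ · ♟ ♟ · ♟ ♟│7
6│· · · · · · ♚ ♞│6
5│· · · · · · ♘ ·│5
4│· · · · ♙ · · ·│4
3│· · ♛ ♙ · · · ·│3
2│♙ ♙ ♙ · · ♙ ♙ ♙│2
1│♖ · ♗ · ♔ ♗ · ♖│1
  ─────────────────
  a b c d e f g h

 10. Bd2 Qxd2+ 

  a b c d e f g h
  ─────────────────
8│♜ · ♝ · · ♝ · ♜│8
7│♟ ♟ · ♟ ♟ · ♟ ♟│7
6│· · · · · · ♚ ♞│6
5│· · · · · · ♘ ·│5
4│· · · · ♙ · · ·│4
3│· · · ♙ · · · ·│3
2│♙ ♙ ♙ ♛ · ♙ ♙ ♙│2
1│♖ · · · ♔ ♗ · ♖│1
  ─────────────────
  a b c d e f g h


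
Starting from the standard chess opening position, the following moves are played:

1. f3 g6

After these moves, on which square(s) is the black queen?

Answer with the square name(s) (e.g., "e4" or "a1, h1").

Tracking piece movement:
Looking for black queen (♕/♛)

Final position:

  a b c d e f g h
  ─────────────────
8│♜ ♞ ♝ ♛ ♚ ♝ ♞ ♜│8
7│♟ ♟ ♟ ♟ ♟ ♟ · ♟│7
6│· · · · · · ♟ ·│6
5│· · · · · · · ·│5
4│· · · · · · · ·│4
3│· · · · · ♙ · ·│3
2│♙ ♙ ♙ ♙ ♙ · ♙ ♙│2
1│♖ ♘ ♗ ♕ ♔ ♗ ♘ ♖│1
  ─────────────────
  a b c d e f g h


d8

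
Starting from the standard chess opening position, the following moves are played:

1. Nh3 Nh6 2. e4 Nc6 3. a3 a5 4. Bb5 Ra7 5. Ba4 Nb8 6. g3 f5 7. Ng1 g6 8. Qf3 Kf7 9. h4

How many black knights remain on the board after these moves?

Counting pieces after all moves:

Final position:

  a b c d e f g h
  ─────────────────
8│· ♞ ♝ ♛ · ♝ · ♜│8
7│♜ ♟ ♟ ♟ ♟ ♚ · ♟│7
6│· · · · · · ♟ ♞│6
5│♟ · · · · ♟ · ·│5
4│♗ · · · ♙ · · ♙│4
3│♙ · · · · ♕ ♙ ·│3
2│· ♙ ♙ ♙ · ♙ · ·│2
1│♖ ♘ ♗ · ♔ · ♘ ♖│1
  ─────────────────
  a b c d e f g h


2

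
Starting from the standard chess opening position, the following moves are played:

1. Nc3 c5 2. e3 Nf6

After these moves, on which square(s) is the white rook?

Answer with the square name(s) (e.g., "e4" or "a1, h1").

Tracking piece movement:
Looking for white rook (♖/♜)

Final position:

  a b c d e f g h
  ─────────────────
8│♜ ♞ ♝ ♛ ♚ ♝ · ♜│8
7│♟ ♟ · ♟ ♟ ♟ ♟ ♟│7
6│· · · · · ♞ · ·│6
5│· · ♟ · · · · ·│5
4│· · · · · · · ·│4
3│· · ♘ · ♙ · · ·│3
2│♙ ♙ ♙ ♙ · ♙ ♙ ♙│2
1│♖ · ♗ ♕ ♔ ♗ ♘ ♖│1
  ─────────────────
  a b c d e f g h


a1, h1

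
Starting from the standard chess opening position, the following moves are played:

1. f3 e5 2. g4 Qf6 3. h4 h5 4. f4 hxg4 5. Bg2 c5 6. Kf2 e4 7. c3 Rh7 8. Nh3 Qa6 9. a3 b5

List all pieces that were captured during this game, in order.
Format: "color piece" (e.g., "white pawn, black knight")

Tracking captures:
  hxg4: captured white pawn

white pawn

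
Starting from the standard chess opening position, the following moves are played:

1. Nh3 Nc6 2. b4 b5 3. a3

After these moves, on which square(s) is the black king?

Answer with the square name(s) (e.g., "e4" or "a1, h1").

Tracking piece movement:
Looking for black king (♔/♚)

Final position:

  a b c d e f g h
  ─────────────────
8│♜ · ♝ ♛ ♚ ♝ ♞ ♜│8
7│♟ · ♟ ♟ ♟ ♟ ♟ ♟│7
6│· · ♞ · · · · ·│6
5│· ♟ · · · · · ·│5
4│· ♙ · · · · · ·│4
3│♙ · · · · · · ♘│3
2│· · ♙ ♙ ♙ ♙ ♙ ♙│2
1│♖ ♘ ♗ ♕ ♔ ♗ · ♖│1
  ─────────────────
  a b c d e f g h


e8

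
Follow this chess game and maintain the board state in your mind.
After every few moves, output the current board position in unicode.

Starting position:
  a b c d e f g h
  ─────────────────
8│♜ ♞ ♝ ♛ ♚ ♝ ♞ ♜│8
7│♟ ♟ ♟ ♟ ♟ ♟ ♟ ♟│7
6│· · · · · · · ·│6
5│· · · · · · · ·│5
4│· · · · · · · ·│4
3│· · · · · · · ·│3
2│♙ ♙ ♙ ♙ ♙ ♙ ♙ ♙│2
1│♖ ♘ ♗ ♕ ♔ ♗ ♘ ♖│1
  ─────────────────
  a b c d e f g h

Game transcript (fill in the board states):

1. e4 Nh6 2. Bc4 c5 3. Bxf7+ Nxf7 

  a b c d e f g h
  ─────────────────
8│♜ ♞ ♝ ♛ ♚ ♝ · ♜│8
7│♟ ♟ · ♟ ♟ ♞ ♟ ♟│7
6│· · · · · · · ·│6
5│· · ♟ · · · · ·│5
4│· · · · ♙ · · ·│4
3│· · · · · · · ·│3
2│♙ ♙ ♙ ♙ · ♙ ♙ ♙│2
1│♖ ♘ ♗ ♕ ♔ · ♘ ♖│1
  ─────────────────
  a b c d e f g h

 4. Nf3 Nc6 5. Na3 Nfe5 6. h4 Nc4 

  a b c d e f g h
  ─────────────────
8│♜ · ♝ ♛ ♚ ♝ · ♜│8
7│♟ ♟ · ♟ ♟ · ♟ ♟│7
6│· · ♞ · · · · ·│6
5│· · ♟ · · · · ·│5
4│· · ♞ · ♙ · · ♙│4
3│♘ · · · · ♘ · ·│3
2│♙ ♙ ♙ ♙ · ♙ ♙ ·│2
1│♖ · ♗ ♕ ♔ · · ♖│1
  ─────────────────
  a b c d e f g h

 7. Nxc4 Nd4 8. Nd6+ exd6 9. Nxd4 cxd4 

  a b c d e f g h
  ─────────────────
8│♜ · ♝ ♛ ♚ ♝ · ♜│8
7│♟ ♟ · ♟ · · ♟ ♟│7
6│· · · ♟ · · · ·│6
5│· · · · · · · ·│5
4│· · · ♟ ♙ · · ♙│4
3│· · · · · · · ·│3
2│♙ ♙ ♙ ♙ · ♙ ♙ ·│2
1│♖ · ♗ ♕ ♔ · · ♖│1
  ─────────────────
  a b c d e f g h

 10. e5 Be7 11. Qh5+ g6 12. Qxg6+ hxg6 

  a b c d e f g h
  ─────────────────
8│♜ · ♝ ♛ ♚ · · ♜│8
7│♟ ♟ · ♟ ♝ · · ·│7
6│· · · ♟ · · ♟ ·│6
5│· · · · ♙ · · ·│5
4│· · · ♟ · · · ♙│4
3│· · · · · · · ·│3
2│♙ ♙ ♙ ♙ · ♙ ♙ ·│2
1│♖ · ♗ · ♔ · · ♖│1
  ─────────────────
  a b c d e f g h



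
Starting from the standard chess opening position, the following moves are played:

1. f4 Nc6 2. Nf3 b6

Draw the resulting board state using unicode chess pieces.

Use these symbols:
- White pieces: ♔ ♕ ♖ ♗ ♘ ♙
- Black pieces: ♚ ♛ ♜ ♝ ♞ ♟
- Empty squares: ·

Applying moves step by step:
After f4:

♜ ♞ ♝ ♛ ♚ ♝ ♞ ♜
♟ ♟ ♟ ♟ ♟ ♟ ♟ ♟
· · · · · · · ·
· · · · · · · ·
· · · · · ♙ · ·
· · · · · · · ·
♙ ♙ ♙ ♙ ♙ · ♙ ♙
♖ ♘ ♗ ♕ ♔ ♗ ♘ ♖


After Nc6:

♜ · ♝ ♛ ♚ ♝ ♞ ♜
♟ ♟ ♟ ♟ ♟ ♟ ♟ ♟
· · ♞ · · · · ·
· · · · · · · ·
· · · · · ♙ · ·
· · · · · · · ·
♙ ♙ ♙ ♙ ♙ · ♙ ♙
♖ ♘ ♗ ♕ ♔ ♗ ♘ ♖


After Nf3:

♜ · ♝ ♛ ♚ ♝ ♞ ♜
♟ ♟ ♟ ♟ ♟ ♟ ♟ ♟
· · ♞ · · · · ·
· · · · · · · ·
· · · · · ♙ · ·
· · · · · ♘ · ·
♙ ♙ ♙ ♙ ♙ · ♙ ♙
♖ ♘ ♗ ♕ ♔ ♗ · ♖


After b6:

♜ · ♝ ♛ ♚ ♝ ♞ ♜
♟ · ♟ ♟ ♟ ♟ ♟ ♟
· ♟ ♞ · · · · ·
· · · · · · · ·
· · · · · ♙ · ·
· · · · · ♘ · ·
♙ ♙ ♙ ♙ ♙ · ♙ ♙
♖ ♘ ♗ ♕ ♔ ♗ · ♖



  a b c d e f g h
  ─────────────────
8│♜ · ♝ ♛ ♚ ♝ ♞ ♜│8
7│♟ · ♟ ♟ ♟ ♟ ♟ ♟│7
6│· ♟ ♞ · · · · ·│6
5│· · · · · · · ·│5
4│· · · · · ♙ · ·│4
3│· · · · · ♘ · ·│3
2│♙ ♙ ♙ ♙ ♙ · ♙ ♙│2
1│♖ ♘ ♗ ♕ ♔ ♗ · ♖│1
  ─────────────────
  a b c d e f g h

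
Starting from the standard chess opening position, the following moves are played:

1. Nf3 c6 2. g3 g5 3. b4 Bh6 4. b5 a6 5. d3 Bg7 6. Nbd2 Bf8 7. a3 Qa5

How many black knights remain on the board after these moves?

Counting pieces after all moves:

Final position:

  a b c d e f g h
  ─────────────────
8│♜ ♞ ♝ · ♚ ♝ ♞ ♜│8
7│· ♟ · ♟ ♟ ♟ · ♟│7
6│♟ · ♟ · · · · ·│6
5│♛ ♙ · · · · ♟ ·│5
4│· · · · · · · ·│4
3│♙ · · ♙ · ♘ ♙ ·│3
2│· · ♙ ♘ ♙ ♙ · ♙│2
1│♖ · ♗ ♕ ♔ ♗ · ♖│1
  ─────────────────
  a b c d e f g h


2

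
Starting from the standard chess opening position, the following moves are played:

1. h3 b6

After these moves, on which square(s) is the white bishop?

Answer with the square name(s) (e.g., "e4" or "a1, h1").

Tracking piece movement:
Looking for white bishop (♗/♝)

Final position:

  a b c d e f g h
  ─────────────────
8│♜ ♞ ♝ ♛ ♚ ♝ ♞ ♜│8
7│♟ · ♟ ♟ ♟ ♟ ♟ ♟│7
6│· ♟ · · · · · ·│6
5│· · · · · · · ·│5
4│· · · · · · · ·│4
3│· · · · · · · ♙│3
2│♙ ♙ ♙ ♙ ♙ ♙ ♙ ·│2
1│♖ ♘ ♗ ♕ ♔ ♗ ♘ ♖│1
  ─────────────────
  a b c d e f g h


c1, f1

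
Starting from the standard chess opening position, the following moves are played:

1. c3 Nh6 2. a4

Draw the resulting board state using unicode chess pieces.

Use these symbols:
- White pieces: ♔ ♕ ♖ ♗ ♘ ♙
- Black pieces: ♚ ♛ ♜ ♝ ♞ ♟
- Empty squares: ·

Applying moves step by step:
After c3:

♜ ♞ ♝ ♛ ♚ ♝ ♞ ♜
♟ ♟ ♟ ♟ ♟ ♟ ♟ ♟
· · · · · · · ·
· · · · · · · ·
· · · · · · · ·
· · ♙ · · · · ·
♙ ♙ · ♙ ♙ ♙ ♙ ♙
♖ ♘ ♗ ♕ ♔ ♗ ♘ ♖


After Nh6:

♜ ♞ ♝ ♛ ♚ ♝ · ♜
♟ ♟ ♟ ♟ ♟ ♟ ♟ ♟
· · · · · · · ♞
· · · · · · · ·
· · · · · · · ·
· · ♙ · · · · ·
♙ ♙ · ♙ ♙ ♙ ♙ ♙
♖ ♘ ♗ ♕ ♔ ♗ ♘ ♖


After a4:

♜ ♞ ♝ ♛ ♚ ♝ · ♜
♟ ♟ ♟ ♟ ♟ ♟ ♟ ♟
· · · · · · · ♞
· · · · · · · ·
♙ · · · · · · ·
· · ♙ · · · · ·
· ♙ · ♙ ♙ ♙ ♙ ♙
♖ ♘ ♗ ♕ ♔ ♗ ♘ ♖



  a b c d e f g h
  ─────────────────
8│♜ ♞ ♝ ♛ ♚ ♝ · ♜│8
7│♟ ♟ ♟ ♟ ♟ ♟ ♟ ♟│7
6│· · · · · · · ♞│6
5│· · · · · · · ·│5
4│♙ · · · · · · ·│4
3│· · ♙ · · · · ·│3
2│· ♙ · ♙ ♙ ♙ ♙ ♙│2
1│♖ ♘ ♗ ♕ ♔ ♗ ♘ ♖│1
  ─────────────────
  a b c d e f g h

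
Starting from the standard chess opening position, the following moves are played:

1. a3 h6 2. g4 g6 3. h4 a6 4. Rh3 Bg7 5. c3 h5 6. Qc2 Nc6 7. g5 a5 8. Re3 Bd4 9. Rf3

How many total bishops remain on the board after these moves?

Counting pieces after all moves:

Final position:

  a b c d e f g h
  ─────────────────
8│♜ · ♝ ♛ ♚ · ♞ ♜│8
7│· ♟ ♟ ♟ ♟ ♟ · ·│7
6│· · ♞ · · · ♟ ·│6
5│♟ · · · · · ♙ ♟│5
4│· · · ♝ · · · ♙│4
3│♙ · ♙ · · ♖ · ·│3
2│· ♙ ♕ ♙ ♙ ♙ · ·│2
1│♖ ♘ ♗ · ♔ ♗ ♘ ·│1
  ─────────────────
  a b c d e f g h


4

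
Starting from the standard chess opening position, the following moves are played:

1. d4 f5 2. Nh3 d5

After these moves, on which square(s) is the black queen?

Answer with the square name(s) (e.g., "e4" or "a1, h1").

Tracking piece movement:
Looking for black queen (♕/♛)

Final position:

  a b c d e f g h
  ─────────────────
8│♜ ♞ ♝ ♛ ♚ ♝ ♞ ♜│8
7│♟ ♟ ♟ · ♟ · ♟ ♟│7
6│· · · · · · · ·│6
5│· · · ♟ · ♟ · ·│5
4│· · · ♙ · · · ·│4
3│· · · · · · · ♘│3
2│♙ ♙ ♙ · ♙ ♙ ♙ ♙│2
1│♖ ♘ ♗ ♕ ♔ ♗ · ♖│1
  ─────────────────
  a b c d e f g h


d8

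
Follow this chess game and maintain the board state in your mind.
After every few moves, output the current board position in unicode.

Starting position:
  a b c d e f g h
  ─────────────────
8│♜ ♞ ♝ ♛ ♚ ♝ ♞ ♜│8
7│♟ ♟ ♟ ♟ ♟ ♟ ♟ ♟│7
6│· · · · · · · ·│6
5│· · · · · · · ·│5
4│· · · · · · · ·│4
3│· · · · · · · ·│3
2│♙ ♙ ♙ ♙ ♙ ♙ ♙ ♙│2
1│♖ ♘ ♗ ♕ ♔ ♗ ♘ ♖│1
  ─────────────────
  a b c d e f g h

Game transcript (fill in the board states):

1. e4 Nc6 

  a b c d e f g h
  ─────────────────
8│♜ · ♝ ♛ ♚ ♝ ♞ ♜│8
7│♟ ♟ ♟ ♟ ♟ ♟ ♟ ♟│7
6│· · ♞ · · · · ·│6
5│· · · · · · · ·│5
4│· · · · ♙ · · ·│4
3│· · · · · · · ·│3
2│♙ ♙ ♙ ♙ · ♙ ♙ ♙│2
1│♖ ♘ ♗ ♕ ♔ ♗ ♘ ♖│1
  ─────────────────
  a b c d e f g h

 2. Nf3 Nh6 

  a b c d e f g h
  ─────────────────
8│♜ · ♝ ♛ ♚ ♝ · ♜│8
7│♟ ♟ ♟ ♟ ♟ ♟ ♟ ♟│7
6│· · ♞ · · · · ♞│6
5│· · · · · · · ·│5
4│· · · · ♙ · · ·│4
3│· · · · · ♘ · ·│3
2│♙ ♙ ♙ ♙ · ♙ ♙ ♙│2
1│♖ ♘ ♗ ♕ ♔ ♗ · ♖│1
  ─────────────────
  a b c d e f g h

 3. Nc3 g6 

  a b c d e f g h
  ─────────────────
8│♜ · ♝ ♛ ♚ ♝ · ♜│8
7│♟ ♟ ♟ ♟ ♟ ♟ · ♟│7
6│· · ♞ · · · ♟ ♞│6
5│· · · · · · · ·│5
4│· · · · ♙ · · ·│4
3│· · ♘ · · ♘ · ·│3
2│♙ ♙ ♙ ♙ · ♙ ♙ ♙│2
1│♖ · ♗ ♕ ♔ ♗ · ♖│1
  ─────────────────
  a b c d e f g h

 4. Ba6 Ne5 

  a b c d e f g h
  ─────────────────
8│♜ · ♝ ♛ ♚ ♝ · ♜│8
7│♟ ♟ ♟ ♟ ♟ ♟ · ♟│7
6│♗ · · · · · ♟ ♞│6
5│· · · · ♞ · · ·│5
4│· · · · ♙ · · ·│4
3│· · ♘ · · ♘ · ·│3
2│♙ ♙ ♙ ♙ · ♙ ♙ ♙│2
1│♖ · ♗ ♕ ♔ · · ♖│1
  ─────────────────
  a b c d e f g h



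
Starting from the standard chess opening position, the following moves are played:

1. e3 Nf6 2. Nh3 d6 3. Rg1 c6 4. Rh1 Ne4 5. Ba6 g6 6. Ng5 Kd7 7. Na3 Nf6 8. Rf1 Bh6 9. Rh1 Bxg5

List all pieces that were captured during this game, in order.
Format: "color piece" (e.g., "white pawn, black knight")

Tracking captures:
  Bxg5: captured white knight

white knight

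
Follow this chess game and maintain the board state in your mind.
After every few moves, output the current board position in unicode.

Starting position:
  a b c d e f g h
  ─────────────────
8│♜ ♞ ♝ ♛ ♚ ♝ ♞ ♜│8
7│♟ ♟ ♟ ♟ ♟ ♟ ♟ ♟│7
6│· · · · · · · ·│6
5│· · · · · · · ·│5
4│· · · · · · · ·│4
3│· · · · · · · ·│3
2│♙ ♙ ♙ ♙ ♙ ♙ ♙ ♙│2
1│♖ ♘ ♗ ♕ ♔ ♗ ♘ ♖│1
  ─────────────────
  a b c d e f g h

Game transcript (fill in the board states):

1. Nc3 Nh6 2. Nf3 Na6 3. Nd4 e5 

  a b c d e f g h
  ─────────────────
8│♜ · ♝ ♛ ♚ ♝ · ♜│8
7│♟ ♟ ♟ ♟ · ♟ ♟ ♟│7
6│♞ · · · · · · ♞│6
5│· · · · ♟ · · ·│5
4│· · · ♘ · · · ·│4
3│· · ♘ · · · · ·│3
2│♙ ♙ ♙ ♙ ♙ ♙ ♙ ♙│2
1│♖ · ♗ ♕ ♔ ♗ · ♖│1
  ─────────────────
  a b c d e f g h

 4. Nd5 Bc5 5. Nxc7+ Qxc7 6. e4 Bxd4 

  a b c d e f g h
  ─────────────────
8│♜ · ♝ · ♚ · · ♜│8
7│♟ ♟ ♛ ♟ · ♟ ♟ ♟│7
6│♞ · · · · · · ♞│6
5│· · · · ♟ · · ·│5
4│· · · ♝ ♙ · · ·│4
3│· · · · · · · ·│3
2│♙ ♙ ♙ ♙ · ♙ ♙ ♙│2
1│♖ · ♗ ♕ ♔ ♗ · ♖│1
  ─────────────────
  a b c d e f g h

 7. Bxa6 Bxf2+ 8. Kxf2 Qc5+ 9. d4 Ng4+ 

  a b c d e f g h
  ─────────────────
8│♜ · ♝ · ♚ · · ♜│8
7│♟ ♟ · ♟ · ♟ ♟ ♟│7
6│♗ · · · · · · ·│6
5│· · ♛ · ♟ · · ·│5
4│· · · ♙ ♙ · ♞ ·│4
3│· · · · · · · ·│3
2│♙ ♙ ♙ · · ♔ ♙ ♙│2
1│♖ · ♗ ♕ · · · ♖│1
  ─────────────────
  a b c d e f g h

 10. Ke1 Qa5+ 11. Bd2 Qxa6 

  a b c d e f g h
  ─────────────────
8│♜ · ♝ · ♚ · · ♜│8
7│♟ ♟ · ♟ · ♟ ♟ ♟│7
6│♛ · · · · · · ·│6
5│· · · · ♟ · · ·│5
4│· · · ♙ ♙ · ♞ ·│4
3│· · · · · · · ·│3
2│♙ ♙ ♙ ♗ · · ♙ ♙│2
1│♖ · · ♕ ♔ · · ♖│1
  ─────────────────
  a b c d e f g h


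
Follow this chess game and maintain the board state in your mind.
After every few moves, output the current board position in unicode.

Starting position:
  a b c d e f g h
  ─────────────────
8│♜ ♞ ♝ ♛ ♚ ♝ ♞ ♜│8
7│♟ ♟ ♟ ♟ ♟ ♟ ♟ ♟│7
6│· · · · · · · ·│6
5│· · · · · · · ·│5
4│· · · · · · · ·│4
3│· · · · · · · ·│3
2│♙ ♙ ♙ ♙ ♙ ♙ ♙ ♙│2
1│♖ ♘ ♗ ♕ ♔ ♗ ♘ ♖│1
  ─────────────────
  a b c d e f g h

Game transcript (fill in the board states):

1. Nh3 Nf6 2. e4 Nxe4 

  a b c d e f g h
  ─────────────────
8│♜ ♞ ♝ ♛ ♚ ♝ · ♜│8
7│♟ ♟ ♟ ♟ ♟ ♟ ♟ ♟│7
6│· · · · · · · ·│6
5│· · · · · · · ·│5
4│· · · · ♞ · · ·│4
3│· · · · · · · ♘│3
2│♙ ♙ ♙ ♙ · ♙ ♙ ♙│2
1│♖ ♘ ♗ ♕ ♔ ♗ · ♖│1
  ─────────────────
  a b c d e f g h

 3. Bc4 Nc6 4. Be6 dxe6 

  a b c d e f g h
  ─────────────────
8│♜ · ♝ ♛ ♚ ♝ · ♜│8
7│♟ ♟ ♟ · ♟ ♟ ♟ ♟│7
6│· · ♞ · ♟ · · ·│6
5│· · · · · · · ·│5
4│· · · · ♞ · · ·│4
3│· · · · · · · ♘│3
2│♙ ♙ ♙ ♙ · ♙ ♙ ♙│2
1│♖ ♘ ♗ ♕ ♔ · · ♖│1
  ─────────────────
  a b c d e f g h

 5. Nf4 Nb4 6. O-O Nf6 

  a b c d e f g h
  ─────────────────
8│♜ · ♝ ♛ ♚ ♝ · ♜│8
7│♟ ♟ ♟ · ♟ ♟ ♟ ♟│7
6│· · · · ♟ ♞ · ·│6
5│· · · · · · · ·│5
4│· ♞ · · · ♘ · ·│4
3│· · · · · · · ·│3
2│♙ ♙ ♙ ♙ · ♙ ♙ ♙│2
1│♖ ♘ ♗ ♕ · ♖ ♔ ·│1
  ─────────────────
  a b c d e f g h

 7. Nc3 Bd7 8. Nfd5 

  a b c d e f g h
  ─────────────────
8│♜ · · ♛ ♚ ♝ · ♜│8
7│♟ ♟ ♟ ♝ ♟ ♟ ♟ ♟│7
6│· · · · ♟ ♞ · ·│6
5│· · · ♘ · · · ·│5
4│· ♞ · · · · · ·│4
3│· · ♘ · · · · ·│3
2│♙ ♙ ♙ ♙ · ♙ ♙ ♙│2
1│♖ · ♗ ♕ · ♖ ♔ ·│1
  ─────────────────
  a b c d e f g h


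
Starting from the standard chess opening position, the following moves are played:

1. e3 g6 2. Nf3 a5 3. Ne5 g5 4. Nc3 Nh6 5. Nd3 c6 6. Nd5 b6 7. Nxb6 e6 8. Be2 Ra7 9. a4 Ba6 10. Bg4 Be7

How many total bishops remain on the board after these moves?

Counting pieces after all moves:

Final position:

  a b c d e f g h
  ─────────────────
8│· ♞ · ♛ ♚ · · ♜│8
7│♜ · · ♟ ♝ ♟ · ♟│7
6│♝ ♘ ♟ · ♟ · · ♞│6
5│♟ · · · · · ♟ ·│5
4│♙ · · · · · ♗ ·│4
3│· · · ♘ ♙ · · ·│3
2│· ♙ ♙ ♙ · ♙ ♙ ♙│2
1│♖ · ♗ ♕ ♔ · · ♖│1
  ─────────────────
  a b c d e f g h


4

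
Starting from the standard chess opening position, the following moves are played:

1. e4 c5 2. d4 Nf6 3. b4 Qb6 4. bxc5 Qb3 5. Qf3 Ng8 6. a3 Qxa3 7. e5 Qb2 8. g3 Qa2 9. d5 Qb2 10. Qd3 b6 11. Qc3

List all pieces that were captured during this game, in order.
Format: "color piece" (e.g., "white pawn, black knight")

Tracking captures:
  bxc5: captured black pawn
  Qxa3: captured white pawn

black pawn, white pawn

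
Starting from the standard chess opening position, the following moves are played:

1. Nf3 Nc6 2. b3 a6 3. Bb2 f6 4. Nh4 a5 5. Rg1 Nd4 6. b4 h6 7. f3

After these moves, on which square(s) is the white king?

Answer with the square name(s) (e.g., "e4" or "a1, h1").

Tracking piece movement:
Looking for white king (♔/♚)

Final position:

  a b c d e f g h
  ─────────────────
8│♜ · ♝ ♛ ♚ ♝ ♞ ♜│8
7│· ♟ ♟ ♟ ♟ · ♟ ·│7
6│· · · · · ♟ · ♟│6
5│♟ · · · · · · ·│5
4│· ♙ · ♞ · · · ♘│4
3│· · · · · ♙ · ·│3
2│♙ ♗ ♙ ♙ ♙ · ♙ ♙│2
1│♖ ♘ · ♕ ♔ ♗ ♖ ·│1
  ─────────────────
  a b c d e f g h


e1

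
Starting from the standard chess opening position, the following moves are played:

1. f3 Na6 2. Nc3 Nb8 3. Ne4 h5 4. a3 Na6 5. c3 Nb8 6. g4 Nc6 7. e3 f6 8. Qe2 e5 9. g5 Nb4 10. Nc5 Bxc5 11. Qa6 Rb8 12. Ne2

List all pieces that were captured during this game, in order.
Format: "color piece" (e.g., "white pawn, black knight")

Tracking captures:
  Bxc5: captured white knight

white knight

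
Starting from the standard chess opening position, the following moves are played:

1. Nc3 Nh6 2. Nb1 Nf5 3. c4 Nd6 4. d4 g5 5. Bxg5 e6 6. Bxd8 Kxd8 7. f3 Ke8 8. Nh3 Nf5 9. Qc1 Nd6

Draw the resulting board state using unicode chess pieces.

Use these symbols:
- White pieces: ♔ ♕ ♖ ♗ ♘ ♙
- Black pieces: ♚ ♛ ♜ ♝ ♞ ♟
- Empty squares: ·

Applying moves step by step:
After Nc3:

♜ ♞ ♝ ♛ ♚ ♝ ♞ ♜
♟ ♟ ♟ ♟ ♟ ♟ ♟ ♟
· · · · · · · ·
· · · · · · · ·
· · · · · · · ·
· · ♘ · · · · ·
♙ ♙ ♙ ♙ ♙ ♙ ♙ ♙
♖ · ♗ ♕ ♔ ♗ ♘ ♖


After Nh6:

♜ ♞ ♝ ♛ ♚ ♝ · ♜
♟ ♟ ♟ ♟ ♟ ♟ ♟ ♟
· · · · · · · ♞
· · · · · · · ·
· · · · · · · ·
· · ♘ · · · · ·
♙ ♙ ♙ ♙ ♙ ♙ ♙ ♙
♖ · ♗ ♕ ♔ ♗ ♘ ♖


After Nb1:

♜ ♞ ♝ ♛ ♚ ♝ · ♜
♟ ♟ ♟ ♟ ♟ ♟ ♟ ♟
· · · · · · · ♞
· · · · · · · ·
· · · · · · · ·
· · · · · · · ·
♙ ♙ ♙ ♙ ♙ ♙ ♙ ♙
♖ ♘ ♗ ♕ ♔ ♗ ♘ ♖


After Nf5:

♜ ♞ ♝ ♛ ♚ ♝ · ♜
♟ ♟ ♟ ♟ ♟ ♟ ♟ ♟
· · · · · · · ·
· · · · · ♞ · ·
· · · · · · · ·
· · · · · · · ·
♙ ♙ ♙ ♙ ♙ ♙ ♙ ♙
♖ ♘ ♗ ♕ ♔ ♗ ♘ ♖


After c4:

♜ ♞ ♝ ♛ ♚ ♝ · ♜
♟ ♟ ♟ ♟ ♟ ♟ ♟ ♟
· · · · · · · ·
· · · · · ♞ · ·
· · ♙ · · · · ·
· · · · · · · ·
♙ ♙ · ♙ ♙ ♙ ♙ ♙
♖ ♘ ♗ ♕ ♔ ♗ ♘ ♖


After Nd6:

♜ ♞ ♝ ♛ ♚ ♝ · ♜
♟ ♟ ♟ ♟ ♟ ♟ ♟ ♟
· · · ♞ · · · ·
· · · · · · · ·
· · ♙ · · · · ·
· · · · · · · ·
♙ ♙ · ♙ ♙ ♙ ♙ ♙
♖ ♘ ♗ ♕ ♔ ♗ ♘ ♖


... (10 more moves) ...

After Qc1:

♜ ♞ ♝ · ♚ ♝ · ♜
♟ ♟ ♟ ♟ · ♟ · ♟
· · · · ♟ · · ·
· · · · · ♞ · ·
· · ♙ ♙ · · · ·
· · · · · ♙ · ♘
♙ ♙ · · ♙ · ♙ ♙
♖ ♘ ♕ · ♔ ♗ · ♖


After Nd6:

♜ ♞ ♝ · ♚ ♝ · ♜
♟ ♟ ♟ ♟ · ♟ · ♟
· · · ♞ ♟ · · ·
· · · · · · · ·
· · ♙ ♙ · · · ·
· · · · · ♙ · ♘
♙ ♙ · · ♙ · ♙ ♙
♖ ♘ ♕ · ♔ ♗ · ♖



  a b c d e f g h
  ─────────────────
8│♜ ♞ ♝ · ♚ ♝ · ♜│8
7│♟ ♟ ♟ ♟ · ♟ · ♟│7
6│· · · ♞ ♟ · · ·│6
5│· · · · · · · ·│5
4│· · ♙ ♙ · · · ·│4
3│· · · · · ♙ · ♘│3
2│♙ ♙ · · ♙ · ♙ ♙│2
1│♖ ♘ ♕ · ♔ ♗ · ♖│1
  ─────────────────
  a b c d e f g h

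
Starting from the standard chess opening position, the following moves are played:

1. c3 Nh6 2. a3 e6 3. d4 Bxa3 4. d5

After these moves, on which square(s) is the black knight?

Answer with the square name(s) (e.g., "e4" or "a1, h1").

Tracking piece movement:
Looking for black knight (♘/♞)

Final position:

  a b c d e f g h
  ─────────────────
8│♜ ♞ ♝ ♛ ♚ · · ♜│8
7│♟ ♟ ♟ ♟ · ♟ ♟ ♟│7
6│· · · · ♟ · · ♞│6
5│· · · ♙ · · · ·│5
4│· · · · · · · ·│4
3│♝ · ♙ · · · · ·│3
2│· ♙ · · ♙ ♙ ♙ ♙│2
1│♖ ♘ ♗ ♕ ♔ ♗ ♘ ♖│1
  ─────────────────
  a b c d e f g h


b8, h6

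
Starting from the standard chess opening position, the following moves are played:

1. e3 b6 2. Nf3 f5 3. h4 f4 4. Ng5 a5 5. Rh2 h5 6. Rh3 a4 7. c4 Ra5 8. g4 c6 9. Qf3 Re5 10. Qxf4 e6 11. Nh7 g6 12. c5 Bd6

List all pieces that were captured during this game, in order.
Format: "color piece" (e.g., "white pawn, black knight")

Tracking captures:
  Qxf4: captured black pawn

black pawn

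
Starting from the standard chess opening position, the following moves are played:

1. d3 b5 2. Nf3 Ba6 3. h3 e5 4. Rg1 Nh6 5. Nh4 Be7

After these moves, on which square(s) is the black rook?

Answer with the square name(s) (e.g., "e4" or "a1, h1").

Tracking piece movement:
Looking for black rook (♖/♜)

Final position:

  a b c d e f g h
  ─────────────────
8│♜ ♞ · ♛ ♚ · · ♜│8
7│♟ · ♟ ♟ ♝ ♟ ♟ ♟│7
6│♝ · · · · · · ♞│6
5│· ♟ · · ♟ · · ·│5
4│· · · · · · · ♘│4
3│· · · ♙ · · · ♙│3
2│♙ ♙ ♙ · ♙ ♙ ♙ ·│2
1│♖ ♘ ♗ ♕ ♔ ♗ ♖ ·│1
  ─────────────────
  a b c d e f g h


a8, h8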